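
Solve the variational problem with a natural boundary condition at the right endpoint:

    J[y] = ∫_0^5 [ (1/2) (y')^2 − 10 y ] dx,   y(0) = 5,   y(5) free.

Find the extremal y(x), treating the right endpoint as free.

The Lagrangian L = (1/2) (y')^2 − 10 y gives
    ∂L/∂y = −10,   ∂L/∂y' = y'.
Euler-Lagrange: d/dx(y') − (−10) = 0, i.e. y'' + 10 = 0, so
    y(x) = −(10/2) x^2 + C1 x + C2.
Fixed left endpoint y(0) = 5 ⇒ C2 = 5.
The right endpoint x = 5 is free, so the natural (transversality) condition is ∂L/∂y' |_{x=5} = 0, i.e. y'(5) = 0.
Compute y'(x) = −10 x + C1, so y'(5) = −50 + C1 = 0 ⇒ C1 = 50.
Therefore the extremal is
    y(x) = −5 x^2 + 50 x + 5.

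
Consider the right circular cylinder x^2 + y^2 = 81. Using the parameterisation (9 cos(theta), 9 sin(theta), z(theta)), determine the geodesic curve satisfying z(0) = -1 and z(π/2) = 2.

Parameterise the cylinder of radius R = 9 as
    r(θ) = (9 cos θ, 9 sin θ, z(θ)).
The arc-length element is
    ds = sqrt(81 + (dz/dθ)^2) dθ,
so the Lagrangian is L = sqrt(81 + z'^2).
L depends on z' only, not on z or θ, so ∂L/∂z = 0 and
    ∂L/∂z' = z' / sqrt(81 + z'^2).
The Euler-Lagrange equation gives
    d/dθ( z' / sqrt(81 + z'^2) ) = 0,
so z' is constant. Integrating once:
    z(θ) = a θ + b,
a helix on the cylinder (a straight line when the cylinder is unrolled). The constants a, b are determined by the endpoint conditions.
With endpoint conditions z(0) = -1 and z(π/2) = 2: from z(0) = b we get b = -1, and a·π/2 + -1 = 2 gives a = 6/π, so
    z(θ) = (6/π) θ − 1.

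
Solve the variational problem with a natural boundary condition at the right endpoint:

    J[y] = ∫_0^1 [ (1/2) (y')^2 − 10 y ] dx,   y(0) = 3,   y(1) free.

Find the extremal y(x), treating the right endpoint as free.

The Lagrangian L = (1/2) (y')^2 − 10 y gives
    ∂L/∂y = −10,   ∂L/∂y' = y'.
Euler-Lagrange: d/dx(y') − (−10) = 0, i.e. y'' + 10 = 0, so
    y(x) = −(10/2) x^2 + C1 x + C2.
Fixed left endpoint y(0) = 3 ⇒ C2 = 3.
The right endpoint x = 1 is free, so the natural (transversality) condition is ∂L/∂y' |_{x=1} = 0, i.e. y'(1) = 0.
Compute y'(x) = −10 x + C1, so y'(1) = −10 + C1 = 0 ⇒ C1 = 10.
Therefore the extremal is
    y(x) = −5 x^2 + 10 x + 3.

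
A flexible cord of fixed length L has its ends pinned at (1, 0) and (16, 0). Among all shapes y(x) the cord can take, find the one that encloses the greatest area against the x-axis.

Set up the augmented Lagrangian using a multiplier λ for the length constraint:
    F(y, y') = y − λ sqrt(1 + y'^2).
F has no explicit x dependence, so the Beltrami identity yields a first integral
    F − y' ∂F/∂y' = C.
Compute ∂F/∂y' = −λ y' / sqrt(1 + y'^2). Then
    y − λ sqrt(1 + y'^2) + λ y'^2 / sqrt(1 + y'^2) = C
    ⇒  y − λ / sqrt(1 + y'^2) = C.
Solving for y' and integrating gives
    (x − a)^2 + (y − b)^2 = λ^2,
a circular arc of radius λ. The constants a, b are determined by the endpoint conditions y(1) = y(16) = 0, and λ is fixed implicitly by the length constraint
    ∫_{1}^{16} sqrt(1 + y'^2) dx = L.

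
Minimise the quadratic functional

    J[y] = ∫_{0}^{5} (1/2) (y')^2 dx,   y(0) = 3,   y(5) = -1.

The Lagrangian is L = (1/2) (y')^2.
Compute ∂L/∂y = 0, ∂L/∂y' = y'.
The Euler-Lagrange equation d/dx(∂L/∂y') − ∂L/∂y = 0 reduces to
    y'' = 0.
Its general solution is
    y(x) = A x + B,
with A, B fixed by the endpoint conditions.
Applying the endpoint conditions y(0) = 3 and y(5) = -1: solve A·0 + B = 3 and A·5 + B = -1. Subtracting gives A(5 − 0) = -1 − 3, so A = -4/5, and B = 3 − A·0 = 3. Therefore
    y(x) = (-4/5) x + 3.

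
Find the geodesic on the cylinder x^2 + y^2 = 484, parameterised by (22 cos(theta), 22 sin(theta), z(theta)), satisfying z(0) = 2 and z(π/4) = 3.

Parameterise the cylinder of radius R = 22 as
    r(θ) = (22 cos θ, 22 sin θ, z(θ)).
The arc-length element is
    ds = sqrt(484 + (dz/dθ)^2) dθ,
so the Lagrangian is L = sqrt(484 + z'^2).
L depends on z' only, not on z or θ, so ∂L/∂z = 0 and
    ∂L/∂z' = z' / sqrt(484 + z'^2).
The Euler-Lagrange equation gives
    d/dθ( z' / sqrt(484 + z'^2) ) = 0,
so z' is constant. Integrating once:
    z(θ) = a θ + b,
a helix on the cylinder (a straight line when the cylinder is unrolled). The constants a, b are determined by the endpoint conditions.
With endpoint conditions z(0) = 2 and z(π/4) = 3: from z(0) = b we get b = 2, and a·π/4 + 2 = 3 gives a = 4/π, so
    z(θ) = (4/π) θ + 2.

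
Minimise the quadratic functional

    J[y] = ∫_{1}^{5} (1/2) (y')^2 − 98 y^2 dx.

The Lagrangian is L = (1/2) (y')^2 − 98 y^2.
Compute ∂L/∂y = -196y, ∂L/∂y' = y'.
The Euler-Lagrange equation d/dx(∂L/∂y') − ∂L/∂y = 0 reduces to
    y'' + 196 y = 0.
Its general solution is
    y(x) = A sin(14x) + B cos(14x),
with A, B fixed by the endpoint conditions.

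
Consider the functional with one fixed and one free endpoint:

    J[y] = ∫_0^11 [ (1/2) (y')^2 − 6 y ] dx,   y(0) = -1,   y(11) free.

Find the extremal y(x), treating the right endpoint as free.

The Lagrangian L = (1/2) (y')^2 − 6 y gives
    ∂L/∂y = −6,   ∂L/∂y' = y'.
Euler-Lagrange: d/dx(y') − (−6) = 0, i.e. y'' + 6 = 0, so
    y(x) = −(6/2) x^2 + C1 x + C2.
Fixed left endpoint y(0) = -1 ⇒ C2 = -1.
The right endpoint x = 11 is free, so the natural (transversality) condition is ∂L/∂y' |_{x=11} = 0, i.e. y'(11) = 0.
Compute y'(x) = −6 x + C1, so y'(11) = −66 + C1 = 0 ⇒ C1 = 66.
Therefore the extremal is
    y(x) = −3 x^2 + 66 x − 1.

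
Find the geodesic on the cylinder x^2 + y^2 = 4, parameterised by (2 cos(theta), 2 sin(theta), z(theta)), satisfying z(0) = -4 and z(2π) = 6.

Parameterise the cylinder of radius R = 2 as
    r(θ) = (2 cos θ, 2 sin θ, z(θ)).
The arc-length element is
    ds = sqrt(4 + (dz/dθ)^2) dθ,
so the Lagrangian is L = sqrt(4 + z'^2).
L depends on z' only, not on z or θ, so ∂L/∂z = 0 and
    ∂L/∂z' = z' / sqrt(4 + z'^2).
The Euler-Lagrange equation gives
    d/dθ( z' / sqrt(4 + z'^2) ) = 0,
so z' is constant. Integrating once:
    z(θ) = a θ + b,
a helix on the cylinder (a straight line when the cylinder is unrolled). The constants a, b are determined by the endpoint conditions.
With endpoint conditions z(0) = -4 and z(2π) = 6: from z(0) = b we get b = -4, and a·2π + -4 = 6 gives a = 5/π, so
    z(θ) = (5/π) θ − 4.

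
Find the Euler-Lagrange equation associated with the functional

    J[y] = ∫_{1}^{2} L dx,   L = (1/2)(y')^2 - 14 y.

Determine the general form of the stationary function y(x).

The Lagrangian is L = (1/2)(y')^2 - 14 y.
∂L/∂y = -14.
∂L/∂y' = y'.
The Euler-Lagrange equation d/dx(∂L/∂y') − ∂L/∂y = 0 becomes:
    y'' + 14 = 0
General solution: y(x) = -7 x^2 + A x + B, where A and B are arbitrary constants fixed by the endpoint conditions.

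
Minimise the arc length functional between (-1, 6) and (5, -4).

Arc-length functional: J[y] = ∫ sqrt(1 + (y')^2) dx.
Lagrangian L = sqrt(1 + (y')^2) has no explicit y dependence, so ∂L/∂y = 0 and the Euler-Lagrange equation gives
    d/dx( y' / sqrt(1 + (y')^2) ) = 0  ⇒  y' / sqrt(1 + (y')^2) = const.
Hence y' is constant, so y(x) is affine.
Fitting the endpoints (-1, 6) and (5, -4):
    slope m = ((-4) − 6) / (5 − (-1)) = -5/3,
    intercept c = 6 − m·(-1) = 13/3.
Extremal: y(x) = (-5/3) x + 13/3.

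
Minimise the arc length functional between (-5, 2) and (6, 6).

Arc-length functional: J[y] = ∫ sqrt(1 + (y')^2) dx.
Lagrangian L = sqrt(1 + (y')^2) has no explicit y dependence, so ∂L/∂y = 0 and the Euler-Lagrange equation gives
    d/dx( y' / sqrt(1 + (y')^2) ) = 0  ⇒  y' / sqrt(1 + (y')^2) = const.
Hence y' is constant, so y(x) is affine.
Fitting the endpoints (-5, 2) and (6, 6):
    slope m = (6 − 2) / (6 − (-5)) = 4/11,
    intercept c = 2 − m·(-5) = 42/11.
Extremal: y(x) = (4/11) x + 42/11.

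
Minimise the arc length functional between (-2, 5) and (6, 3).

Arc-length functional: J[y] = ∫ sqrt(1 + (y')^2) dx.
Lagrangian L = sqrt(1 + (y')^2) has no explicit y dependence, so ∂L/∂y = 0 and the Euler-Lagrange equation gives
    d/dx( y' / sqrt(1 + (y')^2) ) = 0  ⇒  y' / sqrt(1 + (y')^2) = const.
Hence y' is constant, so y(x) is affine.
Fitting the endpoints (-2, 5) and (6, 3):
    slope m = (3 − 5) / (6 − (-2)) = -1/4,
    intercept c = 5 − m·(-2) = 9/2.
Extremal: y(x) = (-1/4) x + 9/2.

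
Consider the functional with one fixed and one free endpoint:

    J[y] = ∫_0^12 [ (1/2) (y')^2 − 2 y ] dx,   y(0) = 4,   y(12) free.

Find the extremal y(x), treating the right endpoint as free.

The Lagrangian L = (1/2) (y')^2 − 2 y gives
    ∂L/∂y = −2,   ∂L/∂y' = y'.
Euler-Lagrange: d/dx(y') − (−2) = 0, i.e. y'' + 2 = 0, so
    y(x) = −(2/2) x^2 + C1 x + C2.
Fixed left endpoint y(0) = 4 ⇒ C2 = 4.
The right endpoint x = 12 is free, so the natural (transversality) condition is ∂L/∂y' |_{x=12} = 0, i.e. y'(12) = 0.
Compute y'(x) = −2 x + C1, so y'(12) = −24 + C1 = 0 ⇒ C1 = 24.
Therefore the extremal is
    y(x) = −x^2 + 24 x + 4.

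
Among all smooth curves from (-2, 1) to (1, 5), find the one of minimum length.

Arc-length functional: J[y] = ∫ sqrt(1 + (y')^2) dx.
Lagrangian L = sqrt(1 + (y')^2) has no explicit y dependence, so ∂L/∂y = 0 and the Euler-Lagrange equation gives
    d/dx( y' / sqrt(1 + (y')^2) ) = 0  ⇒  y' / sqrt(1 + (y')^2) = const.
Hence y' is constant, so y(x) is affine.
Fitting the endpoints (-2, 1) and (1, 5):
    slope m = (5 − 1) / (1 − (-2)) = 4/3,
    intercept c = 1 − m·(-2) = 11/3.
Extremal: y(x) = (4/3) x + 11/3.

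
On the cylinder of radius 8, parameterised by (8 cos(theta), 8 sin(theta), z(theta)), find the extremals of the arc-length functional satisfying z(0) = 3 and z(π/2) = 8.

Parameterise the cylinder of radius R = 8 as
    r(θ) = (8 cos θ, 8 sin θ, z(θ)).
The arc-length element is
    ds = sqrt(64 + (dz/dθ)^2) dθ,
so the Lagrangian is L = sqrt(64 + z'^2).
L depends on z' only, not on z or θ, so ∂L/∂z = 0 and
    ∂L/∂z' = z' / sqrt(64 + z'^2).
The Euler-Lagrange equation gives
    d/dθ( z' / sqrt(64 + z'^2) ) = 0,
so z' is constant. Integrating once:
    z(θ) = a θ + b,
a helix on the cylinder (a straight line when the cylinder is unrolled). The constants a, b are determined by the endpoint conditions.
With endpoint conditions z(0) = 3 and z(π/2) = 8: from z(0) = b we get b = 3, and a·π/2 + 3 = 8 gives a = 10/π, so
    z(θ) = (10/π) θ + 3.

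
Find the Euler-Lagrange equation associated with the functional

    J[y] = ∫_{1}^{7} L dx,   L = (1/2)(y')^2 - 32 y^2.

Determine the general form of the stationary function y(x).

The Lagrangian is L = (1/2)(y')^2 - 32 y^2.
∂L/∂y = -64y.
∂L/∂y' = y'.
The Euler-Lagrange equation d/dx(∂L/∂y') − ∂L/∂y = 0 becomes:
    y'' + 64 y = 0
General solution: y(x) = A sin(8x) + B cos(8x), where A and B are arbitrary constants fixed by the endpoint conditions.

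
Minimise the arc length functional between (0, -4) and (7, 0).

Arc-length functional: J[y] = ∫ sqrt(1 + (y')^2) dx.
Lagrangian L = sqrt(1 + (y')^2) has no explicit y dependence, so ∂L/∂y = 0 and the Euler-Lagrange equation gives
    d/dx( y' / sqrt(1 + (y')^2) ) = 0  ⇒  y' / sqrt(1 + (y')^2) = const.
Hence y' is constant, so y(x) is affine.
Fitting the endpoints (0, -4) and (7, 0):
    slope m = (0 − (-4)) / (7 − 0) = 4/7,
    intercept c = (-4) − m·0 = -4.
Extremal: y(x) = (4/7) x - 4.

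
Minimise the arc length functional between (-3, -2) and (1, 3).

Arc-length functional: J[y] = ∫ sqrt(1 + (y')^2) dx.
Lagrangian L = sqrt(1 + (y')^2) has no explicit y dependence, so ∂L/∂y = 0 and the Euler-Lagrange equation gives
    d/dx( y' / sqrt(1 + (y')^2) ) = 0  ⇒  y' / sqrt(1 + (y')^2) = const.
Hence y' is constant, so y(x) is affine.
Fitting the endpoints (-3, -2) and (1, 3):
    slope m = (3 − (-2)) / (1 − (-3)) = 5/4,
    intercept c = (-2) − m·(-3) = 7/4.
Extremal: y(x) = (5/4) x + 7/4.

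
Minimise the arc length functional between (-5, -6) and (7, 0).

Arc-length functional: J[y] = ∫ sqrt(1 + (y')^2) dx.
Lagrangian L = sqrt(1 + (y')^2) has no explicit y dependence, so ∂L/∂y = 0 and the Euler-Lagrange equation gives
    d/dx( y' / sqrt(1 + (y')^2) ) = 0  ⇒  y' / sqrt(1 + (y')^2) = const.
Hence y' is constant, so y(x) is affine.
Fitting the endpoints (-5, -6) and (7, 0):
    slope m = (0 − (-6)) / (7 − (-5)) = 1/2,
    intercept c = (-6) − m·(-5) = -7/2.
Extremal: y(x) = (1/2) x - 7/2.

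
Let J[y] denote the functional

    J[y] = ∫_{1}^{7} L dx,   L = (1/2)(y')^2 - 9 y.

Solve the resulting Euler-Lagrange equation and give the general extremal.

The Lagrangian is L = (1/2)(y')^2 - 9 y.
∂L/∂y = -9.
∂L/∂y' = y'.
The Euler-Lagrange equation d/dx(∂L/∂y') − ∂L/∂y = 0 becomes:
    y'' + 9 = 0
General solution: y(x) = -(9/2) x^2 + A x + B, where A and B are arbitrary constants fixed by the endpoint conditions.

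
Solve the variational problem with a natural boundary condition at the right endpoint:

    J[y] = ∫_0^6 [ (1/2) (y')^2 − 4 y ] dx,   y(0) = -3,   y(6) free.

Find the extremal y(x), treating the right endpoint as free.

The Lagrangian L = (1/2) (y')^2 − 4 y gives
    ∂L/∂y = −4,   ∂L/∂y' = y'.
Euler-Lagrange: d/dx(y') − (−4) = 0, i.e. y'' + 4 = 0, so
    y(x) = −(4/2) x^2 + C1 x + C2.
Fixed left endpoint y(0) = -3 ⇒ C2 = -3.
The right endpoint x = 6 is free, so the natural (transversality) condition is ∂L/∂y' |_{x=6} = 0, i.e. y'(6) = 0.
Compute y'(x) = −4 x + C1, so y'(6) = −24 + C1 = 0 ⇒ C1 = 24.
Therefore the extremal is
    y(x) = −2 x^2 + 24 x − 3.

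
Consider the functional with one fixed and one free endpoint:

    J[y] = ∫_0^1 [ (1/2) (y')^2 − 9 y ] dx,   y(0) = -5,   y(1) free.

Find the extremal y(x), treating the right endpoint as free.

The Lagrangian L = (1/2) (y')^2 − 9 y gives
    ∂L/∂y = −9,   ∂L/∂y' = y'.
Euler-Lagrange: d/dx(y') − (−9) = 0, i.e. y'' + 9 = 0, so
    y(x) = −(9/2) x^2 + C1 x + C2.
Fixed left endpoint y(0) = -5 ⇒ C2 = -5.
The right endpoint x = 1 is free, so the natural (transversality) condition is ∂L/∂y' |_{x=1} = 0, i.e. y'(1) = 0.
Compute y'(x) = −9 x + C1, so y'(1) = −9 + C1 = 0 ⇒ C1 = 9.
Therefore the extremal is
    y(x) = −(9/2) x^2 + 9 x − 5.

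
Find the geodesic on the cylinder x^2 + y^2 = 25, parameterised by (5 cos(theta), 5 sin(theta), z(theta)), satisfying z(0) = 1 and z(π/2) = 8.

Parameterise the cylinder of radius R = 5 as
    r(θ) = (5 cos θ, 5 sin θ, z(θ)).
The arc-length element is
    ds = sqrt(25 + (dz/dθ)^2) dθ,
so the Lagrangian is L = sqrt(25 + z'^2).
L depends on z' only, not on z or θ, so ∂L/∂z = 0 and
    ∂L/∂z' = z' / sqrt(25 + z'^2).
The Euler-Lagrange equation gives
    d/dθ( z' / sqrt(25 + z'^2) ) = 0,
so z' is constant. Integrating once:
    z(θ) = a θ + b,
a helix on the cylinder (a straight line when the cylinder is unrolled). The constants a, b are determined by the endpoint conditions.
With endpoint conditions z(0) = 1 and z(π/2) = 8: from z(0) = b we get b = 1, and a·π/2 + 1 = 8 gives a = 14/π, so
    z(θ) = (14/π) θ + 1.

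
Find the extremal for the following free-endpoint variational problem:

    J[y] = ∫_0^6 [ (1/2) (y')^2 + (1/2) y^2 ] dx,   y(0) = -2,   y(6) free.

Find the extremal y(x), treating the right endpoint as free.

The Lagrangian L = (1/2) (y')^2 + (1/2) y^2 gives
    ∂L/∂y = 1 y,   ∂L/∂y' = y'.
Euler-Lagrange: y'' − y = 0.
With k = 1, the general solution is
    y(x) = A cosh(x) + B sinh(x).
Fixed left endpoint y(0) = -2 ⇒ A = -2.
The right endpoint x = 6 is free, so the natural (transversality) condition is ∂L/∂y' |_{x=6} = 0, i.e. y'(6) = 0.
Compute y'(x) = A k sinh(k x) + B k cosh(k x), so
    y'(6) = A k sinh(k·6) + B k cosh(k·6) = 0
    ⇒ B = −A tanh(k·6) = 2 tanh(1·6).
Therefore the extremal is
    y(x) = −2 cosh(1 x) + 2 tanh(1·6) sinh(1 x).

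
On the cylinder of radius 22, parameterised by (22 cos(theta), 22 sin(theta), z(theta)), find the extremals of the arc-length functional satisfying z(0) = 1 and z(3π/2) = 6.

Parameterise the cylinder of radius R = 22 as
    r(θ) = (22 cos θ, 22 sin θ, z(θ)).
The arc-length element is
    ds = sqrt(484 + (dz/dθ)^2) dθ,
so the Lagrangian is L = sqrt(484 + z'^2).
L depends on z' only, not on z or θ, so ∂L/∂z = 0 and
    ∂L/∂z' = z' / sqrt(484 + z'^2).
The Euler-Lagrange equation gives
    d/dθ( z' / sqrt(484 + z'^2) ) = 0,
so z' is constant. Integrating once:
    z(θ) = a θ + b,
a helix on the cylinder (a straight line when the cylinder is unrolled). The constants a, b are determined by the endpoint conditions.
With endpoint conditions z(0) = 1 and z(3π/2) = 6: from z(0) = b we get b = 1, and a·3π/2 + 1 = 6 gives a = 10/(3π), so
    z(θ) = (10/(3π)) θ + 1.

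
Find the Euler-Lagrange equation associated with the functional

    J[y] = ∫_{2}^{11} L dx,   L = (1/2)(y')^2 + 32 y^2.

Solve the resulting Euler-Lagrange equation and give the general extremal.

The Lagrangian is L = (1/2)(y')^2 + 32 y^2.
∂L/∂y = 64y.
∂L/∂y' = y'.
The Euler-Lagrange equation d/dx(∂L/∂y') − ∂L/∂y = 0 becomes:
    y'' - 64 y = 0
General solution: y(x) = A e^(8x) + B e^(-8x), where A and B are arbitrary constants fixed by the endpoint conditions.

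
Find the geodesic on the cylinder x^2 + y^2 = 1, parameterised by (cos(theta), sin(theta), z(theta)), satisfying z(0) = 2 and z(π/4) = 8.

Parameterise the cylinder of radius R = 1 as
    r(θ) = (cos θ, sin θ, z(θ)).
The arc-length element is
    ds = sqrt(1 + (dz/dθ)^2) dθ,
so the Lagrangian is L = sqrt(1 + z'^2).
L depends on z' only, not on z or θ, so ∂L/∂z = 0 and
    ∂L/∂z' = z' / sqrt(1 + z'^2).
The Euler-Lagrange equation gives
    d/dθ( z' / sqrt(1 + z'^2) ) = 0,
so z' is constant. Integrating once:
    z(θ) = a θ + b,
a helix on the cylinder (a straight line when the cylinder is unrolled). The constants a, b are determined by the endpoint conditions.
With endpoint conditions z(0) = 2 and z(π/4) = 8: from z(0) = b we get b = 2, and a·π/4 + 2 = 8 gives a = 24/π, so
    z(θ) = (24/π) θ + 2.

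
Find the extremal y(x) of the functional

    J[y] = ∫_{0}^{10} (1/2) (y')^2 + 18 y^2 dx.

The Lagrangian is L = (1/2) (y')^2 + 18 y^2.
Compute ∂L/∂y = 36y, ∂L/∂y' = y'.
The Euler-Lagrange equation d/dx(∂L/∂y') − ∂L/∂y = 0 reduces to
    y'' − 36 y = 0.
Its general solution is
    y(x) = A e^(6x) + B e^(−6x),
with A, B fixed by the endpoint conditions.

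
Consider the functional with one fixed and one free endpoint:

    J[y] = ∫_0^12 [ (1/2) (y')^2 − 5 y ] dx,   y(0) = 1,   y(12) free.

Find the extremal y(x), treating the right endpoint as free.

The Lagrangian L = (1/2) (y')^2 − 5 y gives
    ∂L/∂y = −5,   ∂L/∂y' = y'.
Euler-Lagrange: d/dx(y') − (−5) = 0, i.e. y'' + 5 = 0, so
    y(x) = −(5/2) x^2 + C1 x + C2.
Fixed left endpoint y(0) = 1 ⇒ C2 = 1.
The right endpoint x = 12 is free, so the natural (transversality) condition is ∂L/∂y' |_{x=12} = 0, i.e. y'(12) = 0.
Compute y'(x) = −5 x + C1, so y'(12) = −60 + C1 = 0 ⇒ C1 = 60.
Therefore the extremal is
    y(x) = −(5/2) x^2 + 60 x + 1.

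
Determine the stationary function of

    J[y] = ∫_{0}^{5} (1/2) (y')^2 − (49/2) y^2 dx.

The Lagrangian is L = (1/2) (y')^2 − (49/2) y^2.
Compute ∂L/∂y = -49y, ∂L/∂y' = y'.
The Euler-Lagrange equation d/dx(∂L/∂y') − ∂L/∂y = 0 reduces to
    y'' + 49 y = 0.
Its general solution is
    y(x) = A sin(7x) + B cos(7x),
with A, B fixed by the endpoint conditions.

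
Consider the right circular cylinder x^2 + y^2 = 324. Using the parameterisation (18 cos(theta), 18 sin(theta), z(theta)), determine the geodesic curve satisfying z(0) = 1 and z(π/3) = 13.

Parameterise the cylinder of radius R = 18 as
    r(θ) = (18 cos θ, 18 sin θ, z(θ)).
The arc-length element is
    ds = sqrt(324 + (dz/dθ)^2) dθ,
so the Lagrangian is L = sqrt(324 + z'^2).
L depends on z' only, not on z or θ, so ∂L/∂z = 0 and
    ∂L/∂z' = z' / sqrt(324 + z'^2).
The Euler-Lagrange equation gives
    d/dθ( z' / sqrt(324 + z'^2) ) = 0,
so z' is constant. Integrating once:
    z(θ) = a θ + b,
a helix on the cylinder (a straight line when the cylinder is unrolled). The constants a, b are determined by the endpoint conditions.
With endpoint conditions z(0) = 1 and z(π/3) = 13: from z(0) = b we get b = 1, and a·π/3 + 1 = 13 gives a = 36/π, so
    z(θ) = (36/π) θ + 1.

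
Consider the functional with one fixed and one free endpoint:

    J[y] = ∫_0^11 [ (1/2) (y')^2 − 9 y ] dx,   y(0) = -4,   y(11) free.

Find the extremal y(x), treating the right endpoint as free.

The Lagrangian L = (1/2) (y')^2 − 9 y gives
    ∂L/∂y = −9,   ∂L/∂y' = y'.
Euler-Lagrange: d/dx(y') − (−9) = 0, i.e. y'' + 9 = 0, so
    y(x) = −(9/2) x^2 + C1 x + C2.
Fixed left endpoint y(0) = -4 ⇒ C2 = -4.
The right endpoint x = 11 is free, so the natural (transversality) condition is ∂L/∂y' |_{x=11} = 0, i.e. y'(11) = 0.
Compute y'(x) = −9 x + C1, so y'(11) = −99 + C1 = 0 ⇒ C1 = 99.
Therefore the extremal is
    y(x) = −(9/2) x^2 + 99 x − 4.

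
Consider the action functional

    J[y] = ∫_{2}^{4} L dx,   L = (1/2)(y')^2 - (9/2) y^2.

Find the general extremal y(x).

The Lagrangian is L = (1/2)(y')^2 - (9/2) y^2.
∂L/∂y = -9y.
∂L/∂y' = y'.
The Euler-Lagrange equation d/dx(∂L/∂y') − ∂L/∂y = 0 becomes:
    y'' + 9 y = 0
General solution: y(x) = A sin(3x) + B cos(3x), where A and B are arbitrary constants fixed by the endpoint conditions.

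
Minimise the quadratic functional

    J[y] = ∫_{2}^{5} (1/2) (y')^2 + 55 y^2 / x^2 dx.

The Lagrangian is L = (1/2) (y')^2 + 55 y^2 / x^2.
Compute ∂L/∂y = 110y/x^2, ∂L/∂y' = y'.
The Euler-Lagrange equation d/dx(∂L/∂y') − ∂L/∂y = 0 reduces to
    y'' − 110/x^2 · y = 0  (x > 0).
Its general solution is
    y(x) = A x^11 + B x^(-10),
with A, B fixed by the endpoint conditions.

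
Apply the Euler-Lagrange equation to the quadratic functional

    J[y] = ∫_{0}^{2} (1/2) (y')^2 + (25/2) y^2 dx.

The Lagrangian is L = (1/2) (y')^2 + (25/2) y^2.
Compute ∂L/∂y = 25y, ∂L/∂y' = y'.
The Euler-Lagrange equation d/dx(∂L/∂y') − ∂L/∂y = 0 reduces to
    y'' − 25 y = 0.
Its general solution is
    y(x) = A e^(5x) + B e^(−5x),
with A, B fixed by the endpoint conditions.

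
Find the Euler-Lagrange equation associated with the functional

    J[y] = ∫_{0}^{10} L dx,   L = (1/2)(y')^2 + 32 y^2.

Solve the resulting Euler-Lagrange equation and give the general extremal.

The Lagrangian is L = (1/2)(y')^2 + 32 y^2.
∂L/∂y = 64y.
∂L/∂y' = y'.
The Euler-Lagrange equation d/dx(∂L/∂y') − ∂L/∂y = 0 becomes:
    y'' - 64 y = 0
General solution: y(x) = A e^(8x) + B e^(-8x), where A and B are arbitrary constants fixed by the endpoint conditions.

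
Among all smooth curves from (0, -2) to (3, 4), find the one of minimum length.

Arc-length functional: J[y] = ∫ sqrt(1 + (y')^2) dx.
Lagrangian L = sqrt(1 + (y')^2) has no explicit y dependence, so ∂L/∂y = 0 and the Euler-Lagrange equation gives
    d/dx( y' / sqrt(1 + (y')^2) ) = 0  ⇒  y' / sqrt(1 + (y')^2) = const.
Hence y' is constant, so y(x) is affine.
Fitting the endpoints (0, -2) and (3, 4):
    slope m = (4 − (-2)) / (3 − 0) = 2,
    intercept c = (-2) − m·0 = -2.
Extremal: y(x) = 2 x - 2.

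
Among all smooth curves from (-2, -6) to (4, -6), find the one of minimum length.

Arc-length functional: J[y] = ∫ sqrt(1 + (y')^2) dx.
Lagrangian L = sqrt(1 + (y')^2) has no explicit y dependence, so ∂L/∂y = 0 and the Euler-Lagrange equation gives
    d/dx( y' / sqrt(1 + (y')^2) ) = 0  ⇒  y' / sqrt(1 + (y')^2) = const.
Hence y' is constant, so y(x) is affine.
Fitting the endpoints (-2, -6) and (4, -6):
    slope m = ((-6) − (-6)) / (4 − (-2)) = 0,
    intercept c = (-6) − m·(-2) = -6.
Extremal: y(x) = -6.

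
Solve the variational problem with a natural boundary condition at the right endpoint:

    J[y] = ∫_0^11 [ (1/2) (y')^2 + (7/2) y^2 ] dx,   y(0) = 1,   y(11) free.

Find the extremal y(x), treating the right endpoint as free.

The Lagrangian L = (1/2) (y')^2 + (7/2) y^2 gives
    ∂L/∂y = 7 y,   ∂L/∂y' = y'.
Euler-Lagrange: y'' − 7 y = 0.
With k = sqrt(7), the general solution is
    y(x) = A cosh(sqrt(7) x) + B sinh(sqrt(7) x).
Fixed left endpoint y(0) = 1 ⇒ A = 1.
The right endpoint x = 11 is free, so the natural (transversality) condition is ∂L/∂y' |_{x=11} = 0, i.e. y'(11) = 0.
Compute y'(x) = A k sinh(k x) + B k cosh(k x), so
    y'(11) = A k sinh(k·11) + B k cosh(k·11) = 0
    ⇒ B = −A tanh(k·11) = − tanh(sqrt(7)·11).
Therefore the extremal is
    y(x) = cosh(sqrt(7) x) − tanh(sqrt(7)·11) sinh(sqrt(7) x).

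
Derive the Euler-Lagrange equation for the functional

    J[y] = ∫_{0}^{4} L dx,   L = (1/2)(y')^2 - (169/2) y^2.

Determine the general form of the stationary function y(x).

The Lagrangian is L = (1/2)(y')^2 - (169/2) y^2.
∂L/∂y = -169y.
∂L/∂y' = y'.
The Euler-Lagrange equation d/dx(∂L/∂y') − ∂L/∂y = 0 becomes:
    y'' + 169 y = 0
General solution: y(x) = A sin(13x) + B cos(13x), where A and B are arbitrary constants fixed by the endpoint conditions.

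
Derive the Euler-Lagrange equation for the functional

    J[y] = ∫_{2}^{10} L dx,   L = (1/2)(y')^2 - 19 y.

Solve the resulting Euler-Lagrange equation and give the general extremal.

The Lagrangian is L = (1/2)(y')^2 - 19 y.
∂L/∂y = -19.
∂L/∂y' = y'.
The Euler-Lagrange equation d/dx(∂L/∂y') − ∂L/∂y = 0 becomes:
    y'' + 19 = 0
General solution: y(x) = -(19/2) x^2 + A x + B, where A and B are arbitrary constants fixed by the endpoint conditions.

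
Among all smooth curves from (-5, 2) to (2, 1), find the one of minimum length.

Arc-length functional: J[y] = ∫ sqrt(1 + (y')^2) dx.
Lagrangian L = sqrt(1 + (y')^2) has no explicit y dependence, so ∂L/∂y = 0 and the Euler-Lagrange equation gives
    d/dx( y' / sqrt(1 + (y')^2) ) = 0  ⇒  y' / sqrt(1 + (y')^2) = const.
Hence y' is constant, so y(x) is affine.
Fitting the endpoints (-5, 2) and (2, 1):
    slope m = (1 − 2) / (2 − (-5)) = -1/7,
    intercept c = 2 − m·(-5) = 9/7.
Extremal: y(x) = (-1/7) x + 9/7.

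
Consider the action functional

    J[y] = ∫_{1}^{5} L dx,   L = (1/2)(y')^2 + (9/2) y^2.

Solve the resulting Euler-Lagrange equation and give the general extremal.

The Lagrangian is L = (1/2)(y')^2 + (9/2) y^2.
∂L/∂y = 9y.
∂L/∂y' = y'.
The Euler-Lagrange equation d/dx(∂L/∂y') − ∂L/∂y = 0 becomes:
    y'' - 9 y = 0
General solution: y(x) = A e^(3x) + B e^(-3x), where A and B are arbitrary constants fixed by the endpoint conditions.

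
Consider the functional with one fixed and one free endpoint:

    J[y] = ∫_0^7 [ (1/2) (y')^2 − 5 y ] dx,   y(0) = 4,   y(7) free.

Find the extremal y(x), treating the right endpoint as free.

The Lagrangian L = (1/2) (y')^2 − 5 y gives
    ∂L/∂y = −5,   ∂L/∂y' = y'.
Euler-Lagrange: d/dx(y') − (−5) = 0, i.e. y'' + 5 = 0, so
    y(x) = −(5/2) x^2 + C1 x + C2.
Fixed left endpoint y(0) = 4 ⇒ C2 = 4.
The right endpoint x = 7 is free, so the natural (transversality) condition is ∂L/∂y' |_{x=7} = 0, i.e. y'(7) = 0.
Compute y'(x) = −5 x + C1, so y'(7) = −35 + C1 = 0 ⇒ C1 = 35.
Therefore the extremal is
    y(x) = −(5/2) x^2 + 35 x + 4.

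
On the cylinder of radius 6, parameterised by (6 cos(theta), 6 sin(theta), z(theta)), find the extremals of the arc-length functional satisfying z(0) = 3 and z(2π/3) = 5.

Parameterise the cylinder of radius R = 6 as
    r(θ) = (6 cos θ, 6 sin θ, z(θ)).
The arc-length element is
    ds = sqrt(36 + (dz/dθ)^2) dθ,
so the Lagrangian is L = sqrt(36 + z'^2).
L depends on z' only, not on z or θ, so ∂L/∂z = 0 and
    ∂L/∂z' = z' / sqrt(36 + z'^2).
The Euler-Lagrange equation gives
    d/dθ( z' / sqrt(36 + z'^2) ) = 0,
so z' is constant. Integrating once:
    z(θ) = a θ + b,
a helix on the cylinder (a straight line when the cylinder is unrolled). The constants a, b are determined by the endpoint conditions.
With endpoint conditions z(0) = 3 and z(2π/3) = 5: from z(0) = b we get b = 3, and a·2π/3 + 3 = 5 gives a = 3/π, so
    z(θ) = (3/π) θ + 3.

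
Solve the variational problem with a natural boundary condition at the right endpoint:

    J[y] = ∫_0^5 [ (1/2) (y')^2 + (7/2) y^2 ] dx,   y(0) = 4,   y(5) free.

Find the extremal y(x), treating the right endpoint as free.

The Lagrangian L = (1/2) (y')^2 + (7/2) y^2 gives
    ∂L/∂y = 7 y,   ∂L/∂y' = y'.
Euler-Lagrange: y'' − 7 y = 0.
With k = sqrt(7), the general solution is
    y(x) = A cosh(sqrt(7) x) + B sinh(sqrt(7) x).
Fixed left endpoint y(0) = 4 ⇒ A = 4.
The right endpoint x = 5 is free, so the natural (transversality) condition is ∂L/∂y' |_{x=5} = 0, i.e. y'(5) = 0.
Compute y'(x) = A k sinh(k x) + B k cosh(k x), so
    y'(5) = A k sinh(k·5) + B k cosh(k·5) = 0
    ⇒ B = −A tanh(k·5) = − 4 tanh(sqrt(7)·5).
Therefore the extremal is
    y(x) = 4 cosh(sqrt(7) x) − 4 tanh(sqrt(7)·5) sinh(sqrt(7) x).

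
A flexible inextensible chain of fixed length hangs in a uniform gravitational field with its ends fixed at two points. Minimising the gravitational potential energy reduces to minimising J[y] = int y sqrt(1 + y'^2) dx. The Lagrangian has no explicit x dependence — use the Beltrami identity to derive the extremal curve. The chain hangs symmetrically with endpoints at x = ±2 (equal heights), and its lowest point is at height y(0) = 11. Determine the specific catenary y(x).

The Lagrangian L(y, y') = y sqrt(1 + y'^2) has no explicit x dependence, so the Beltrami identity applies:
    L − y' ∂L/∂y' = C.
Compute ∂L/∂y' = y · y' / sqrt(1 + y'^2). Then
    L − y' ∂L/∂y'
    = y sqrt(1 + y'^2) − y · y'^2 / sqrt(1 + y'^2)
    = y (1 + y'^2 − y'^2) / sqrt(1 + y'^2)
    = y / sqrt(1 + y'^2) = C.
Squaring gives y^2 = C^2 (1 + y'^2), i.e.
    y'^2 = y^2 / C^2 − 1.
Separating variables,
    dy / sqrt(y^2 − C^2) = dx / C,
and integrating gives arccosh(y / C) = (x − a)/C, so
    y(x) = C cosh((x − a)/C),
the catenary. The constants C and a are fixed by the two endpoint conditions (and, for the hanging-chain problem, the length constraint selects C).
Now fit the given data. The endpoints x = ±2 are symmetric at equal height, so the catenary is even about its minimum: a = 0 and y(x) = C cosh(x/C). The lowest point is y(0) = C cosh(0) = C, and we are told y(0) = 11, so C = 11. Therefore
    y(x) = 11 cosh(x/11),
and at the endpoints
    y(±2) = 11 cosh(2/11).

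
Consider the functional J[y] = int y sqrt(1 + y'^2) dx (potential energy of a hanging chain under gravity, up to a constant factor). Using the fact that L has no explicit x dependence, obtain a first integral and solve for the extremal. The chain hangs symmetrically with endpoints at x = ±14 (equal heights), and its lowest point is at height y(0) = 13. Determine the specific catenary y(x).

The Lagrangian L(y, y') = y sqrt(1 + y'^2) has no explicit x dependence, so the Beltrami identity applies:
    L − y' ∂L/∂y' = C.
Compute ∂L/∂y' = y · y' / sqrt(1 + y'^2). Then
    L − y' ∂L/∂y'
    = y sqrt(1 + y'^2) − y · y'^2 / sqrt(1 + y'^2)
    = y (1 + y'^2 − y'^2) / sqrt(1 + y'^2)
    = y / sqrt(1 + y'^2) = C.
Squaring gives y^2 = C^2 (1 + y'^2), i.e.
    y'^2 = y^2 / C^2 − 1.
Separating variables,
    dy / sqrt(y^2 − C^2) = dx / C,
and integrating gives arccosh(y / C) = (x − a)/C, so
    y(x) = C cosh((x − a)/C),
the catenary. The constants C and a are fixed by the two endpoint conditions (and, for the hanging-chain problem, the length constraint selects C).
Now fit the given data. The endpoints x = ±14 are symmetric at equal height, so the catenary is even about its minimum: a = 0 and y(x) = C cosh(x/C). The lowest point is y(0) = C cosh(0) = C, and we are told y(0) = 13, so C = 13. Therefore
    y(x) = 13 cosh(x/13),
and at the endpoints
    y(±14) = 13 cosh(14/13).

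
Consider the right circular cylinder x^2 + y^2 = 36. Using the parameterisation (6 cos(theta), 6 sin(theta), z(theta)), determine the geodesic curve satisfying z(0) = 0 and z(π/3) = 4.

Parameterise the cylinder of radius R = 6 as
    r(θ) = (6 cos θ, 6 sin θ, z(θ)).
The arc-length element is
    ds = sqrt(36 + (dz/dθ)^2) dθ,
so the Lagrangian is L = sqrt(36 + z'^2).
L depends on z' only, not on z or θ, so ∂L/∂z = 0 and
    ∂L/∂z' = z' / sqrt(36 + z'^2).
The Euler-Lagrange equation gives
    d/dθ( z' / sqrt(36 + z'^2) ) = 0,
so z' is constant. Integrating once:
    z(θ) = a θ + b,
a helix on the cylinder (a straight line when the cylinder is unrolled). The constants a, b are determined by the endpoint conditions.
With endpoint conditions z(0) = 0 and z(π/3) = 4: from z(0) = b we get b = 0, and a·π/3 + 0 = 4 gives a = 12/π, so
    z(θ) = (12/π) θ.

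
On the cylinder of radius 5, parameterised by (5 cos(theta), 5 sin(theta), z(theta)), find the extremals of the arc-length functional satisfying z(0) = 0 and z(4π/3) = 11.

Parameterise the cylinder of radius R = 5 as
    r(θ) = (5 cos θ, 5 sin θ, z(θ)).
The arc-length element is
    ds = sqrt(25 + (dz/dθ)^2) dθ,
so the Lagrangian is L = sqrt(25 + z'^2).
L depends on z' only, not on z or θ, so ∂L/∂z = 0 and
    ∂L/∂z' = z' / sqrt(25 + z'^2).
The Euler-Lagrange equation gives
    d/dθ( z' / sqrt(25 + z'^2) ) = 0,
so z' is constant. Integrating once:
    z(θ) = a θ + b,
a helix on the cylinder (a straight line when the cylinder is unrolled). The constants a, b are determined by the endpoint conditions.
With endpoint conditions z(0) = 0 and z(4π/3) = 11: from z(0) = b we get b = 0, and a·4π/3 + 0 = 11 gives a = 33/(4π), so
    z(θ) = (33/(4π)) θ.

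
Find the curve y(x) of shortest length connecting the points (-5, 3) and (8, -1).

Arc-length functional: J[y] = ∫ sqrt(1 + (y')^2) dx.
Lagrangian L = sqrt(1 + (y')^2) has no explicit y dependence, so ∂L/∂y = 0 and the Euler-Lagrange equation gives
    d/dx( y' / sqrt(1 + (y')^2) ) = 0  ⇒  y' / sqrt(1 + (y')^2) = const.
Hence y' is constant, so y(x) is affine.
Fitting the endpoints (-5, 3) and (8, -1):
    slope m = ((-1) − 3) / (8 − (-5)) = -4/13,
    intercept c = 3 − m·(-5) = 19/13.
Extremal: y(x) = (-4/13) x + 19/13.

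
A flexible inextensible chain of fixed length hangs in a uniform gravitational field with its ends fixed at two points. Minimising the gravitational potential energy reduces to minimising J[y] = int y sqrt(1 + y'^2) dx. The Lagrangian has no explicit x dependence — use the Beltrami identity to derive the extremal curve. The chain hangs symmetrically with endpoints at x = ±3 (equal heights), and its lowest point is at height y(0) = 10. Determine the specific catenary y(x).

The Lagrangian L(y, y') = y sqrt(1 + y'^2) has no explicit x dependence, so the Beltrami identity applies:
    L − y' ∂L/∂y' = C.
Compute ∂L/∂y' = y · y' / sqrt(1 + y'^2). Then
    L − y' ∂L/∂y'
    = y sqrt(1 + y'^2) − y · y'^2 / sqrt(1 + y'^2)
    = y (1 + y'^2 − y'^2) / sqrt(1 + y'^2)
    = y / sqrt(1 + y'^2) = C.
Squaring gives y^2 = C^2 (1 + y'^2), i.e.
    y'^2 = y^2 / C^2 − 1.
Separating variables,
    dy / sqrt(y^2 − C^2) = dx / C,
and integrating gives arccosh(y / C) = (x − a)/C, so
    y(x) = C cosh((x − a)/C),
the catenary. The constants C and a are fixed by the two endpoint conditions (and, for the hanging-chain problem, the length constraint selects C).
Now fit the given data. The endpoints x = ±3 are symmetric at equal height, so the catenary is even about its minimum: a = 0 and y(x) = C cosh(x/C). The lowest point is y(0) = C cosh(0) = C, and we are told y(0) = 10, so C = 10. Therefore
    y(x) = 10 cosh(x/10),
and at the endpoints
    y(±3) = 10 cosh(3/10).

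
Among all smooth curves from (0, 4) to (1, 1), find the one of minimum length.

Arc-length functional: J[y] = ∫ sqrt(1 + (y')^2) dx.
Lagrangian L = sqrt(1 + (y')^2) has no explicit y dependence, so ∂L/∂y = 0 and the Euler-Lagrange equation gives
    d/dx( y' / sqrt(1 + (y')^2) ) = 0  ⇒  y' / sqrt(1 + (y')^2) = const.
Hence y' is constant, so y(x) is affine.
Fitting the endpoints (0, 4) and (1, 1):
    slope m = (1 − 4) / (1 − 0) = -3,
    intercept c = 4 − m·0 = 4.
Extremal: y(x) = -3 x + 4.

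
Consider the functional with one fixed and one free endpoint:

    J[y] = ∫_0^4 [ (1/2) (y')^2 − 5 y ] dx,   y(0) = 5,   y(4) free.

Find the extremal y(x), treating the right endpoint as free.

The Lagrangian L = (1/2) (y')^2 − 5 y gives
    ∂L/∂y = −5,   ∂L/∂y' = y'.
Euler-Lagrange: d/dx(y') − (−5) = 0, i.e. y'' + 5 = 0, so
    y(x) = −(5/2) x^2 + C1 x + C2.
Fixed left endpoint y(0) = 5 ⇒ C2 = 5.
The right endpoint x = 4 is free, so the natural (transversality) condition is ∂L/∂y' |_{x=4} = 0, i.e. y'(4) = 0.
Compute y'(x) = −5 x + C1, so y'(4) = −20 + C1 = 0 ⇒ C1 = 20.
Therefore the extremal is
    y(x) = −(5/2) x^2 + 20 x + 5.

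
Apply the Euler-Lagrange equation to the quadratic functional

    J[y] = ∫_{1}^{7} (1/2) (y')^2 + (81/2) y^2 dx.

The Lagrangian is L = (1/2) (y')^2 + (81/2) y^2.
Compute ∂L/∂y = 81y, ∂L/∂y' = y'.
The Euler-Lagrange equation d/dx(∂L/∂y') − ∂L/∂y = 0 reduces to
    y'' − 81 y = 0.
Its general solution is
    y(x) = A e^(9x) + B e^(−9x),
with A, B fixed by the endpoint conditions.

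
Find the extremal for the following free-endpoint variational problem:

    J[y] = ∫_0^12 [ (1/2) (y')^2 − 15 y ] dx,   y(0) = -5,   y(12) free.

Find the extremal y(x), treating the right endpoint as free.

The Lagrangian L = (1/2) (y')^2 − 15 y gives
    ∂L/∂y = −15,   ∂L/∂y' = y'.
Euler-Lagrange: d/dx(y') − (−15) = 0, i.e. y'' + 15 = 0, so
    y(x) = −(15/2) x^2 + C1 x + C2.
Fixed left endpoint y(0) = -5 ⇒ C2 = -5.
The right endpoint x = 12 is free, so the natural (transversality) condition is ∂L/∂y' |_{x=12} = 0, i.e. y'(12) = 0.
Compute y'(x) = −15 x + C1, so y'(12) = −180 + C1 = 0 ⇒ C1 = 180.
Therefore the extremal is
    y(x) = −(15/2) x^2 + 180 x − 5.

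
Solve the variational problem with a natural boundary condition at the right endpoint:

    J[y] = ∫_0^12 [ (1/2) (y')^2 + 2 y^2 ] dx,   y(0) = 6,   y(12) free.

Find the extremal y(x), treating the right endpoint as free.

The Lagrangian L = (1/2) (y')^2 + 2 y^2 gives
    ∂L/∂y = 4 y,   ∂L/∂y' = y'.
Euler-Lagrange: y'' − 4 y = 0.
With k = 2, the general solution is
    y(x) = A cosh(2 x) + B sinh(2 x).
Fixed left endpoint y(0) = 6 ⇒ A = 6.
The right endpoint x = 12 is free, so the natural (transversality) condition is ∂L/∂y' |_{x=12} = 0, i.e. y'(12) = 0.
Compute y'(x) = A k sinh(k x) + B k cosh(k x), so
    y'(12) = A k sinh(k·12) + B k cosh(k·12) = 0
    ⇒ B = −A tanh(k·12) = − 6 tanh(2·12).
Therefore the extremal is
    y(x) = 6 cosh(2 x) − 6 tanh(2·12) sinh(2 x).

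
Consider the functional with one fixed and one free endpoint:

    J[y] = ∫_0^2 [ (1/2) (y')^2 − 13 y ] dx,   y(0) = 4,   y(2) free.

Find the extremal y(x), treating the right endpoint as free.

The Lagrangian L = (1/2) (y')^2 − 13 y gives
    ∂L/∂y = −13,   ∂L/∂y' = y'.
Euler-Lagrange: d/dx(y') − (−13) = 0, i.e. y'' + 13 = 0, so
    y(x) = −(13/2) x^2 + C1 x + C2.
Fixed left endpoint y(0) = 4 ⇒ C2 = 4.
The right endpoint x = 2 is free, so the natural (transversality) condition is ∂L/∂y' |_{x=2} = 0, i.e. y'(2) = 0.
Compute y'(x) = −13 x + C1, so y'(2) = −26 + C1 = 0 ⇒ C1 = 26.
Therefore the extremal is
    y(x) = −(13/2) x^2 + 26 x + 4.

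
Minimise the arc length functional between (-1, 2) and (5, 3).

Arc-length functional: J[y] = ∫ sqrt(1 + (y')^2) dx.
Lagrangian L = sqrt(1 + (y')^2) has no explicit y dependence, so ∂L/∂y = 0 and the Euler-Lagrange equation gives
    d/dx( y' / sqrt(1 + (y')^2) ) = 0  ⇒  y' / sqrt(1 + (y')^2) = const.
Hence y' is constant, so y(x) is affine.
Fitting the endpoints (-1, 2) and (5, 3):
    slope m = (3 − 2) / (5 − (-1)) = 1/6,
    intercept c = 2 − m·(-1) = 13/6.
Extremal: y(x) = (1/6) x + 13/6.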